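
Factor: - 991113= - 3^1*101^1*3271^1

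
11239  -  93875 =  - 82636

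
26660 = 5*5332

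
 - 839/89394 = - 839/89394=- 0.01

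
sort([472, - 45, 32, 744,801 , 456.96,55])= [ - 45, 32,55,456.96,472 , 744, 801 ] 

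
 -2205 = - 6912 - - 4707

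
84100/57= 1475 + 25/57  =  1475.44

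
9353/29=9353/29 = 322.52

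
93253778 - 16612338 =76641440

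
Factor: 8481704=2^3*7^3*11^1*281^1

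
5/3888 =5/3888 = 0.00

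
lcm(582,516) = 50052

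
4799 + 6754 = 11553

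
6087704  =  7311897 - 1224193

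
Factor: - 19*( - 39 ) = 3^1*13^1*19^1  =  741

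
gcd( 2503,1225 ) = 1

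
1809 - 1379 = 430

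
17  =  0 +17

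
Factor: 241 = 241^1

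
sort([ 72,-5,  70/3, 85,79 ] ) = [  -  5,70/3 , 72,79, 85 ] 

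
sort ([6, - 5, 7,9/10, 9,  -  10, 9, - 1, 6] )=[ - 10,  -  5  , - 1, 9/10,6, 6, 7,9  ,  9 ] 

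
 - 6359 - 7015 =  - 13374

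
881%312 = 257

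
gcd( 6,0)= 6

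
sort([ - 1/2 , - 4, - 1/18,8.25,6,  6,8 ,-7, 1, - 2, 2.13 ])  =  [ - 7, -4,-2, - 1/2, - 1/18 , 1, 2.13,6 , 6, 8, 8.25] 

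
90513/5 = 90513/5  =  18102.60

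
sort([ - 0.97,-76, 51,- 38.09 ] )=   [ - 76, - 38.09,-0.97, 51]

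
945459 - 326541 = 618918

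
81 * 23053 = 1867293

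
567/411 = 1 + 52/137  =  1.38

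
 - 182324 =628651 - 810975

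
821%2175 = 821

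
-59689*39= - 2327871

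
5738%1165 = 1078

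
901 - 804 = 97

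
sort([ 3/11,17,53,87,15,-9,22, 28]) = [-9,  3/11,15,17,22, 28,53,87 ]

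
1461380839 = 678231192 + 783149647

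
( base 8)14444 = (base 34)5ja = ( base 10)6436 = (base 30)74g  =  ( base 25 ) A7B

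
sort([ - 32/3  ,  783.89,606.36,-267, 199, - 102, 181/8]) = [ - 267, - 102, - 32/3, 181/8, 199,606.36,783.89]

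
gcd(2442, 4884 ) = 2442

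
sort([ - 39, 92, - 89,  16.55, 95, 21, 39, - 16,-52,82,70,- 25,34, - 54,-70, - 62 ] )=[-89, - 70, - 62,-54, - 52, - 39, - 25, - 16,16.55,21 , 34,39, 70, 82, 92, 95] 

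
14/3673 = 14/3673 =0.00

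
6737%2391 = 1955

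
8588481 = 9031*951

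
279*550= 153450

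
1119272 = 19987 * 56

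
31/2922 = 31/2922  =  0.01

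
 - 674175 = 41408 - 715583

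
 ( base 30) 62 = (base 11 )156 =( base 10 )182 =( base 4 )2312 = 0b10110110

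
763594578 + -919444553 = -155849975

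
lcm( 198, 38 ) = 3762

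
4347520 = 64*67930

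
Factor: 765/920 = 153/184 = 2^ ( - 3)*3^2*17^1*23^(-1 )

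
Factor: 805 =5^1 * 7^1*23^1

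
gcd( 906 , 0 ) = 906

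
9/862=9/862 = 0.01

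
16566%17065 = 16566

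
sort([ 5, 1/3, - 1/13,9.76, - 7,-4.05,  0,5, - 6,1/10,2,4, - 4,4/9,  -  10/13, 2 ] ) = [ - 7, - 6,-4.05, - 4, - 10/13, - 1/13,0,1/10,1/3,4/9 , 2,2  ,  4, 5,5,  9.76]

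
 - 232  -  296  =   - 528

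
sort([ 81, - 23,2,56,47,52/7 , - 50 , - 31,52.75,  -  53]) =[ - 53, - 50, - 31 , - 23,2, 52/7,47, 52.75, 56,  81 ]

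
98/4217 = 98/4217 =0.02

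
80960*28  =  2266880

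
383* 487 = 186521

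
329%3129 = 329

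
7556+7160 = 14716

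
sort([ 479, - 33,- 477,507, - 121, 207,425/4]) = [ - 477, - 121,-33,425/4 , 207 , 479,507 ] 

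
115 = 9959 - 9844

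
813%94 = 61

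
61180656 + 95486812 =156667468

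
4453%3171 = 1282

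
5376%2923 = 2453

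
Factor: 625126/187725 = 2^1*3^( - 1) * 5^(  -  2)*2503^( - 1)*312563^1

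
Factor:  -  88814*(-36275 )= 2^1*5^2*11^2*367^1*1451^1= 3221727850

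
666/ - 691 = -1  +  25/691=- 0.96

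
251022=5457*46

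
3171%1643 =1528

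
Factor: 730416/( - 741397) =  - 2^4 *3^1*263^ ( - 1)* 2819^( - 1 )* 15217^1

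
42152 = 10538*4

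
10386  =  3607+6779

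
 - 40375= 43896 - 84271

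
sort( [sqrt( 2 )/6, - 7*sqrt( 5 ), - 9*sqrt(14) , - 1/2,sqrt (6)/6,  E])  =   [ - 9*sqrt( 14 ),  -  7*sqrt (5 ), - 1/2, sqrt( 2)/6, sqrt(6 ) /6, E]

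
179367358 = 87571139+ 91796219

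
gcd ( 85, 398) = 1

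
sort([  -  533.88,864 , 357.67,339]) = [ - 533.88,339 , 357.67,864]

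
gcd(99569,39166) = 1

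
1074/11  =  1074/11 = 97.64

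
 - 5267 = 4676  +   - 9943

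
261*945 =246645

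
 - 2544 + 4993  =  2449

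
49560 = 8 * 6195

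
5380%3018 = 2362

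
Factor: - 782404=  - 2^2*7^1 * 27943^1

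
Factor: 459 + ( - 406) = 53 = 53^1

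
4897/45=4897/45 = 108.82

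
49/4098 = 49/4098 = 0.01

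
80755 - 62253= 18502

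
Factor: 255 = 3^1*5^1*  17^1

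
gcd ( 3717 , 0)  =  3717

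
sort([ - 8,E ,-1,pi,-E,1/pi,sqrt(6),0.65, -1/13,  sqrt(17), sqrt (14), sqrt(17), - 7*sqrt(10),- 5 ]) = [ - 7 * sqrt ( 10),-8, - 5,  -  E,-1, - 1/13, 1/pi,0.65,sqrt( 6), E , pi , sqrt(14 ), sqrt(17), sqrt( 17)] 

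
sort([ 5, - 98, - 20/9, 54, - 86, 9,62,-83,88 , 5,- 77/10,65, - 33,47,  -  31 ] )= [ - 98 , - 86, - 83, - 33, - 31,-77/10,-20/9, 5,  5,9, 47 , 54, 62, 65, 88 ]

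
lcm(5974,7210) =209090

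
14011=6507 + 7504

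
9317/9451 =9317/9451 = 0.99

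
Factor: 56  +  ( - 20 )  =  36   =  2^2*3^2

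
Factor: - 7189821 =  - 3^2* 53^1* 15073^1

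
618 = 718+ - 100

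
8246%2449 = 899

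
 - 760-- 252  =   - 508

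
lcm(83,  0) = 0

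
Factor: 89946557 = 211^1*426287^1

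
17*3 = 51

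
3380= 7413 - 4033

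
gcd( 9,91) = 1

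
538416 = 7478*72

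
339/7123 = 339/7123 = 0.05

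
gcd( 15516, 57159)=9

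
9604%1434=1000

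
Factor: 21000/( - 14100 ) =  - 70/47 = - 2^1*5^1 * 7^1 * 47^ (-1)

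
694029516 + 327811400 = 1021840916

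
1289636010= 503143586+786492424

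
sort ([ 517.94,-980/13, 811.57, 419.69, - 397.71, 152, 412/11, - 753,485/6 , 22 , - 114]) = [ - 753, - 397.71, - 114, - 980/13,22, 412/11, 485/6 , 152,419.69, 517.94,  811.57] 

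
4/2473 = 4/2473=0.00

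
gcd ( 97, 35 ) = 1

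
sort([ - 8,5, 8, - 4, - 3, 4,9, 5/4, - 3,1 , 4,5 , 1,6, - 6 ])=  [ - 8,- 6, - 4, - 3, - 3,1,1,  5/4,4,4,  5, 5 , 6,8,9 ]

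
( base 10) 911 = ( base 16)38f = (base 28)14f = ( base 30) 10B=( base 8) 1617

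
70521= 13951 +56570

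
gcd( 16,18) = 2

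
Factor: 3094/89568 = 2^(-4)*3^(-2 ) * 7^1*13^1 * 17^1*311^( - 1) =1547/44784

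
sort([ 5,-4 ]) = [ - 4,5]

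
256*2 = 512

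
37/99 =37/99  =  0.37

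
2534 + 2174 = 4708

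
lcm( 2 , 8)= 8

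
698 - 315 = 383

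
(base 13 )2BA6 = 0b1100011110101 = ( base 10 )6389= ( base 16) 18f5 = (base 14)2485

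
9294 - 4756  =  4538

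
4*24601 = 98404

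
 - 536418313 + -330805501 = -867223814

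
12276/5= 12276/5 = 2455.20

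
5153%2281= 591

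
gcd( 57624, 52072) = 8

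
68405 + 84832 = 153237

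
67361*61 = 4109021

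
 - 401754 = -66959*6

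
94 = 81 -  - 13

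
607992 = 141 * 4312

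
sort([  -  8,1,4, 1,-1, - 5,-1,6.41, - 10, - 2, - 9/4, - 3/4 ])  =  [ - 10, -8, - 5, - 9/4, - 2, - 1, - 1, - 3/4,1 , 1, 4,6.41] 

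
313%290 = 23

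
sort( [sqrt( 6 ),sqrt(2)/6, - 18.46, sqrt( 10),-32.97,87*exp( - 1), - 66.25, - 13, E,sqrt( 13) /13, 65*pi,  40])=[ - 66.25, - 32.97,-18.46, - 13,  sqrt(2)/6,  sqrt( 13)/13, sqrt( 6 ),E, sqrt( 10),  87*exp(-1), 40,65*pi]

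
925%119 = 92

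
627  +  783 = 1410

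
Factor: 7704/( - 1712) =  - 9/2 =- 2^( - 1)*3^2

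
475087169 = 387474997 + 87612172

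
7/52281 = 7/52281 = 0.00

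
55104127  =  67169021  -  12064894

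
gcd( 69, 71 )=1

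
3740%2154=1586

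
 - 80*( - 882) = 70560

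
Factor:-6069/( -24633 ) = 3^(-1)*17^1*23^ (  -  1) = 17/69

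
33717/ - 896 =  - 38 + 331/896= - 37.63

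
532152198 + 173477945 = 705630143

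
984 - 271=713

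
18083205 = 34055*531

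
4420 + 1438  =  5858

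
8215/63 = 130 + 25/63 = 130.40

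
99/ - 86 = -2 + 73/86 = - 1.15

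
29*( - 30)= -870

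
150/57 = 2  +  12/19 = 2.63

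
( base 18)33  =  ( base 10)57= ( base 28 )21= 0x39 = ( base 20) 2H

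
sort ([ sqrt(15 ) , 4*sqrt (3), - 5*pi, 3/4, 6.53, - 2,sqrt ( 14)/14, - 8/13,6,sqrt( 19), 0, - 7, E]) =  [-5 * pi, - 7,-2,-8/13, 0, sqrt( 14 )/14, 3/4,E,sqrt ( 15 ),sqrt( 19),6, 6.53,4 * sqrt( 3)] 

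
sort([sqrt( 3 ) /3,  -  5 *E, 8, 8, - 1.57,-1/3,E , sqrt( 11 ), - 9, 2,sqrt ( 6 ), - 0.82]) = [ - 5*E, - 9, - 1.57, - 0.82 , - 1/3, sqrt( 3 )/3,2, sqrt(6 ), E , sqrt(11), 8, 8]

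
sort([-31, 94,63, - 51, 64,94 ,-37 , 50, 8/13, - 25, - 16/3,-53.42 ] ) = [ - 53.42,-51, - 37,- 31, - 25,-16/3,8/13, 50, 63, 64, 94, 94]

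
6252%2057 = 81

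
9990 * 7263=72557370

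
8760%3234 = 2292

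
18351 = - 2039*(-9)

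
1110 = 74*15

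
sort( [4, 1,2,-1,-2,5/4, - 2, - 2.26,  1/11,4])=[ - 2.26, - 2, - 2, - 1, 1/11, 1, 5/4 , 2, 4 , 4]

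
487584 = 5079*96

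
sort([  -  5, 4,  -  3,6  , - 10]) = [ - 10,  -  5, - 3,4,6]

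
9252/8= 2313/2 = 1156.50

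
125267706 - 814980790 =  - 689713084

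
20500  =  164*125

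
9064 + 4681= 13745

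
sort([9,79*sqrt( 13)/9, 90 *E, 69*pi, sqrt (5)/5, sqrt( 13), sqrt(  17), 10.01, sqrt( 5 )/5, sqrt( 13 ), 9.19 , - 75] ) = [ - 75, sqrt( 5)/5,  sqrt( 5)/5,  sqrt(13),  sqrt(13 ) , sqrt ( 17 ), 9, 9.19, 10.01,79*sqrt ( 13)/9,  69*pi, 90*E ] 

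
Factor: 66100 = 2^2*5^2 * 661^1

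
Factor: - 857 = -857^1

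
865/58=14+ 53/58 = 14.91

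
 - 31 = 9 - 40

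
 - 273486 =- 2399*114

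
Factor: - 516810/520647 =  - 172270/173549 =- 2^1*5^1*7^1*23^1 * 107^1*173549^(-1)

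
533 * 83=44239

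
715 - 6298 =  - 5583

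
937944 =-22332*( - 42 ) 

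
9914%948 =434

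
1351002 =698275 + 652727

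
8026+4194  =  12220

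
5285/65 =81+4/13 = 81.31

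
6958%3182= 594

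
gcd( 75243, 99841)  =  7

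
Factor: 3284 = 2^2 * 821^1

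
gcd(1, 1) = 1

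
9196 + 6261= 15457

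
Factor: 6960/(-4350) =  - 8/5 =- 2^3*5^( - 1)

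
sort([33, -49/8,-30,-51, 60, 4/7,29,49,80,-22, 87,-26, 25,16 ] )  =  [ - 51,-30, - 26, - 22, - 49/8, 4/7,16,25,29  ,  33,49, 60,80, 87 ] 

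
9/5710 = 9/5710=   0.00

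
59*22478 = 1326202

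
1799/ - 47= - 39 + 34/47 = - 38.28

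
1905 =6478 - 4573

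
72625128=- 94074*( - 772)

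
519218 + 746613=1265831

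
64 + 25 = 89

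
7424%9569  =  7424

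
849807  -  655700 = 194107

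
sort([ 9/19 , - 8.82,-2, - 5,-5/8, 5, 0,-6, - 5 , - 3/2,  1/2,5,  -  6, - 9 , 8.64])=[ - 9,  -  8.82,-6,-6,-5 ,- 5,-2, - 3/2, - 5/8,  0,  9/19, 1/2,5,5, 8.64 ] 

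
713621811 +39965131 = 753586942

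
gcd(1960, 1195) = 5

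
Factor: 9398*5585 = 2^1 * 5^1* 37^1*127^1*1117^1 = 52487830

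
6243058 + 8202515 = 14445573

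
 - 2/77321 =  - 2/77321 = - 0.00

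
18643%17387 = 1256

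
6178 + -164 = 6014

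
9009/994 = 9 + 9/142= 9.06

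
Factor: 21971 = 127^1*173^1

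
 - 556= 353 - 909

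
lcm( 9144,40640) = 365760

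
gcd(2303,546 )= 7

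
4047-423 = 3624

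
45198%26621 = 18577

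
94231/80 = 94231/80  =  1177.89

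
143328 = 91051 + 52277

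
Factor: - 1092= - 2^2 * 3^1*7^1 * 13^1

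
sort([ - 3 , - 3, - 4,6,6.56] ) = [ - 4 , - 3,  -  3,6,6.56 ] 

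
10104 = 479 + 9625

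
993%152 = 81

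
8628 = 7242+1386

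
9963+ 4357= 14320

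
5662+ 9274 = 14936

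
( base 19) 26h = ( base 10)853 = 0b1101010101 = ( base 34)P3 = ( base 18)2b7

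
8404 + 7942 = 16346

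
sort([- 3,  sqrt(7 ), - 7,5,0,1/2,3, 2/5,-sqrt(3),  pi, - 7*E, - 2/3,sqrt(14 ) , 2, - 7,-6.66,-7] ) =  [ - 7*E, - 7,-7, - 7,-6.66,-3, - sqrt(3 ), - 2/3, 0, 2/5,1/2,2,  sqrt (7),  3,pi, sqrt (14),5] 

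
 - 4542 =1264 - 5806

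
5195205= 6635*783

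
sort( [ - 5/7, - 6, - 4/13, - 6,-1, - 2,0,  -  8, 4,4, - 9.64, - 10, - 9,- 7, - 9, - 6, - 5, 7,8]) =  [ - 10, - 9.64, - 9, - 9, - 8, - 7,-6, - 6,-6, - 5, - 2,-1,  -  5/7,-4/13,0,4,4,7,8 ]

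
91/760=91/760 = 0.12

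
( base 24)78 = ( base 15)bb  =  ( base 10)176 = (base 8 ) 260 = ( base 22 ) 80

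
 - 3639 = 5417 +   -  9056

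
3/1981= 3/1981 =0.00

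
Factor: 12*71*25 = 21300 = 2^2*3^1*5^2*71^1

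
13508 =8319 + 5189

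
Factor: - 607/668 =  - 2^ ( - 2)*167^ ( - 1)*607^1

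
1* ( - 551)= - 551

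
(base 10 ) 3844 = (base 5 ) 110334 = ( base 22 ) 7KG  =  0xF04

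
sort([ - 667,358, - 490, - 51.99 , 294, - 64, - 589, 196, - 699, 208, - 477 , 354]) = [-699, - 667, - 589,  -  490 , - 477,  -  64 , - 51.99 , 196,208,294 , 354 , 358] 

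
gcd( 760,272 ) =8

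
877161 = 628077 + 249084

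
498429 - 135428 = 363001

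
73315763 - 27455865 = 45859898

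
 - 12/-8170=6/4085 = 0.00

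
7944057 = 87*91311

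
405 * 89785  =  36362925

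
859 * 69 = 59271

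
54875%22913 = 9049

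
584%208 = 168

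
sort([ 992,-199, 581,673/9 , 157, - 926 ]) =[ - 926, - 199, 673/9,157,581,992]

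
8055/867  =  2685/289 =9.29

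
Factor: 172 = 2^2*43^1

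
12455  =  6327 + 6128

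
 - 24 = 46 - 70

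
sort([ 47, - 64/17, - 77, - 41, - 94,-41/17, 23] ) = [ - 94,-77, - 41, -64/17, - 41/17 , 23,  47]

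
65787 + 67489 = 133276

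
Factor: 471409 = 19^1 * 43^1*577^1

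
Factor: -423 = - 3^2*47^1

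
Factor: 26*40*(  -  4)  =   - 2^6*5^1*13^1= - 4160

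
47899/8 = 47899/8 = 5987.38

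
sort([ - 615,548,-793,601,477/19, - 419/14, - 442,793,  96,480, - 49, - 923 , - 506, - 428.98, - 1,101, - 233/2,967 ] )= [ - 923, - 793  , - 615, - 506, - 442, - 428.98, - 233/2, - 49, - 419/14, - 1, 477/19,96 , 101,480,548 , 601,793,967]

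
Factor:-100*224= - 2^7*5^2* 7^1 =- 22400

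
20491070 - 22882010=- 2390940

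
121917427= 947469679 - 825552252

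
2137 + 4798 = 6935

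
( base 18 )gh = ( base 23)d6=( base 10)305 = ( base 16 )131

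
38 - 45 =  - 7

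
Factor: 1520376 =2^3*3^1* 11^1*13^1*443^1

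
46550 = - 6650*(  -  7 )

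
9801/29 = 9801/29= 337.97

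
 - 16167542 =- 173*93454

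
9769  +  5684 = 15453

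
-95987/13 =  - 7384 + 5/13= -7383.62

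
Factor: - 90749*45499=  - 173^1*263^1 * 90749^1 = -4128988751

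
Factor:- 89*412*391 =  - 14337188 = - 2^2*17^1 * 23^1 * 89^1 * 103^1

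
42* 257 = 10794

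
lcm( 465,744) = 3720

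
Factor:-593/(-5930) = 1/10 =2^(  -  1 )*5^(-1)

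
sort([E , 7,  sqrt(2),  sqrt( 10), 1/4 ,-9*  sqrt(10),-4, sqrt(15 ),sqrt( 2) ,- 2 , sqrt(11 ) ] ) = [-9*sqrt (10),-4,-2,  1/4,sqrt ( 2 ),sqrt(2 ),E, sqrt( 10),  sqrt( 11) , sqrt(15),7 ] 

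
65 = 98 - 33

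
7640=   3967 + 3673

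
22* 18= 396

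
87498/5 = 87498/5= 17499.60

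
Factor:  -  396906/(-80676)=797/162 = 2^( - 1)*3^( - 4) * 797^1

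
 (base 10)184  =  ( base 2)10111000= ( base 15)C4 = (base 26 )72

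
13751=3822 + 9929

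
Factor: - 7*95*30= - 19950= -2^1 * 3^1 * 5^2*7^1*19^1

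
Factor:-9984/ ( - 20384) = 24/49 = 2^3*3^1*7^( - 2 )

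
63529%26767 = 9995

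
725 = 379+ 346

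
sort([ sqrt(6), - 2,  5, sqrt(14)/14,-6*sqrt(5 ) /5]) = [ - 6*sqrt(5)/5,-2, sqrt(14)/14, sqrt(6), 5 ] 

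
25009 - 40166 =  - 15157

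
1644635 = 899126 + 745509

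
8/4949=8/4949 = 0.00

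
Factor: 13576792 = 2^3*19^1*179^1*499^1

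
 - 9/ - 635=9/635 = 0.01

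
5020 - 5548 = - 528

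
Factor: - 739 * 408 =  - 2^3 * 3^1* 17^1 * 739^1 = - 301512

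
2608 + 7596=10204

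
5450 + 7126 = 12576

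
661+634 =1295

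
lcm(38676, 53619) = 2359236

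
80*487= 38960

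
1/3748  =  1/3748 = 0.00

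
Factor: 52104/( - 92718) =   -  2^2*3^( -2)*13^1 * 17^( - 1)*101^( - 1 ) * 167^1 =-  8684/15453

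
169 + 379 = 548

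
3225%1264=697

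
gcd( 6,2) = 2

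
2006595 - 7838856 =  - 5832261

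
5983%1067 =648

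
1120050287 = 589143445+530906842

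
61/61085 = 61/61085 = 0.00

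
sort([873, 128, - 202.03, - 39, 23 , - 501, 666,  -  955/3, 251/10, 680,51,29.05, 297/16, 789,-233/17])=[  -  501,-955/3, -202.03, - 39,  -  233/17, 297/16,23, 251/10, 29.05 , 51,128, 666, 680 , 789, 873]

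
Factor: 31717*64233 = 3^4 * 7^1*13^1*23^1*61^1*197^1 = 2037278061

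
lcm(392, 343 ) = 2744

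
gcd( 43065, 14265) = 45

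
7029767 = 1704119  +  5325648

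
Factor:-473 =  - 11^1*43^1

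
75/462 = 25/154 = 0.16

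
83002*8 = 664016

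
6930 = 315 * 22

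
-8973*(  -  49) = 439677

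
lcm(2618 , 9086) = 154462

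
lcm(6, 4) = 12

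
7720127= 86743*89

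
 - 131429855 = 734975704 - 866405559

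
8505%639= 198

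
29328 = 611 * 48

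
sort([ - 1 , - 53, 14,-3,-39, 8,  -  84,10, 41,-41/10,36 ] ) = [ -84 , - 53, - 39, - 41/10,-3 ,  -  1, 8,10 , 14, 36, 41]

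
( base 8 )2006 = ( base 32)106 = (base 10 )1030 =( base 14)538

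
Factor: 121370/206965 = 458/781 =2^1*11^( - 1)*71^ (  -  1)*229^1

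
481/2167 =481/2167 = 0.22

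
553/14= 79/2= 39.50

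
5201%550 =251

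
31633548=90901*348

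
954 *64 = 61056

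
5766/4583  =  5766/4583 = 1.26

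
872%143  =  14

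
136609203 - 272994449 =-136385246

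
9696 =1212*8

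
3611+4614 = 8225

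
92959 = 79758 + 13201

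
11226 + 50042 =61268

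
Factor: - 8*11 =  - 2^3*11^1 = - 88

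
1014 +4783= 5797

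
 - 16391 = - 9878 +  - 6513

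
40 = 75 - 35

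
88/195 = 88/195=0.45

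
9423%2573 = 1704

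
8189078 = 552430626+- 544241548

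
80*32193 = 2575440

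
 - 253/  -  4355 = 253/4355 = 0.06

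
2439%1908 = 531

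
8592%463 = 258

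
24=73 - 49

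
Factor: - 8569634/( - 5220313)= 2^1*7^(-2)*106537^( - 1)*4284817^1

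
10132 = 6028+4104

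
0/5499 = 0 = 0.00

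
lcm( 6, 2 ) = 6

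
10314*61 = 629154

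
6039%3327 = 2712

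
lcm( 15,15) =15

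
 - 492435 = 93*( - 5295) 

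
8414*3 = 25242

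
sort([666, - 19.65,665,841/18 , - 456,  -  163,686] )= [ - 456, - 163, - 19.65,841/18, 665, 666,686 ] 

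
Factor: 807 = 3^1*269^1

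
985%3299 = 985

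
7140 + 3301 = 10441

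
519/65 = 7+64/65=7.98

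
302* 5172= 1561944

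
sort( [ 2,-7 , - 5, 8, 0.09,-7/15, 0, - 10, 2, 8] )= [ - 10, - 7, - 5, - 7/15,0, 0.09, 2 , 2, 8, 8]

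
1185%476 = 233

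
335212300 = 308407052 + 26805248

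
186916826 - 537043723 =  - 350126897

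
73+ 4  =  77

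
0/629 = 0 = 0.00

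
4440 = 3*1480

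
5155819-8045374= - 2889555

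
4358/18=242 + 1/9 = 242.11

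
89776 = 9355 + 80421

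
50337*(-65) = - 3271905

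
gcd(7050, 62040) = 1410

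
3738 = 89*42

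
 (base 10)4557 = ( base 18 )E13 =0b1000111001101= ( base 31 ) 4n0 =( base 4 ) 1013031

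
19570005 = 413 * 47385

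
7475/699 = 7475/699 = 10.69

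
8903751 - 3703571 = 5200180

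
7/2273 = 7/2273 = 0.00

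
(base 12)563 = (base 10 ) 795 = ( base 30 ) QF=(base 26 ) 14F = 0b1100011011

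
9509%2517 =1958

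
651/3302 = 651/3302 = 0.20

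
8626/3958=2 + 355/1979= 2.18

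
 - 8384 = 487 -8871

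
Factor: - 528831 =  - 3^2 * 67^1*877^1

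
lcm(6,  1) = 6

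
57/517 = 57/517=   0.11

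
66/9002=33/4501 =0.01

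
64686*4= 258744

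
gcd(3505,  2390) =5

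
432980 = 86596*5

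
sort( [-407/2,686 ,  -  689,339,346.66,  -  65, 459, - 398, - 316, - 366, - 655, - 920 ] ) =[ - 920, - 689, - 655,- 398, - 366,-316, - 407/2 , - 65,339 , 346.66,459,686]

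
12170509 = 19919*611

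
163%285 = 163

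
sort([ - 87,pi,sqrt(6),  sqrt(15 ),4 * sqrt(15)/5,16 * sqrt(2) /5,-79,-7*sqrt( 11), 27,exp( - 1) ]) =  [ - 87, -79, - 7*sqrt( 11), exp(-1 ), sqrt(6 ) , 4*sqrt(15) /5, pi, sqrt(15),16*sqrt(2) /5,27 ] 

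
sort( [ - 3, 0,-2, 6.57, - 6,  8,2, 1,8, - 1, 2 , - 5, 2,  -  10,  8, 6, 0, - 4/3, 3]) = [  -  10,  -  6, - 5 ,-3,  -  2,-4/3,  -  1, 0,0, 1, 2,  2, 2,  3,6, 6.57, 8,  8, 8]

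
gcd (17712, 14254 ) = 2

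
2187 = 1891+296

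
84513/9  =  28171/3 = 9390.33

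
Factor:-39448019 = -13^1*3034463^1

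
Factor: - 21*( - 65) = 3^1*5^1 * 7^1 * 13^1 = 1365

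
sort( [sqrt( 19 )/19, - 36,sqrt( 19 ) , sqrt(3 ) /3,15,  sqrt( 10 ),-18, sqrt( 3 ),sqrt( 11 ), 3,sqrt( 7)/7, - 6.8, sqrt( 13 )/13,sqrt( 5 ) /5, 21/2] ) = [ - 36, - 18, - 6.8, sqrt( 19 )/19,sqrt( 13)/13 , sqrt( 7)/7 , sqrt( 5) /5, sqrt( 3 )/3, sqrt( 3 ), 3 , sqrt(10),  sqrt(11), sqrt( 19 ), 21/2, 15]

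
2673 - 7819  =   - 5146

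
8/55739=8/55739= 0.00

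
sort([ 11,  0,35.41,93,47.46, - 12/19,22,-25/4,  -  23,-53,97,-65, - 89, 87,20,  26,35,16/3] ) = [ - 89,-65,-53, - 23,-25/4, - 12/19, 0,16/3,11,  20,22, 26,35,35.41,47.46,87,93,97 ]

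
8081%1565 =256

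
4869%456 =309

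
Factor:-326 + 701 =375 =3^1 * 5^3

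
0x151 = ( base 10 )337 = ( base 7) 661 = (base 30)b7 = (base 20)GH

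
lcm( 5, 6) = 30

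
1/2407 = 1/2407= 0.00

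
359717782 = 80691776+279026006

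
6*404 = 2424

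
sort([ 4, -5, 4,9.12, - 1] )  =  [ - 5,-1, 4 , 4, 9.12]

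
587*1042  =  611654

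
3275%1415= 445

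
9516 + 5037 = 14553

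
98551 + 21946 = 120497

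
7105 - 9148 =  - 2043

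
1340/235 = 268/47 = 5.70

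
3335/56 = 3335/56 = 59.55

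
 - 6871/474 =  - 15  +  239/474 = - 14.50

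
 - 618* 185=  - 114330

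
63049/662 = 63049/662 = 95.24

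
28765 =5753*5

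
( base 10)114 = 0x72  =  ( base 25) 4e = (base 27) 46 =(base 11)A4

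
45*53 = 2385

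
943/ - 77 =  - 13 +58/77 =- 12.25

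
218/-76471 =  -  218/76471 = - 0.00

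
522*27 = 14094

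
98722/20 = 49361/10 = 4936.10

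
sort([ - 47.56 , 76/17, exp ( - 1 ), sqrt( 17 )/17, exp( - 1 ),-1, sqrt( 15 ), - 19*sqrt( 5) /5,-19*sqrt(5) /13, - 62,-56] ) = [ - 62,- 56, - 47.56, - 19*sqrt(5) /5, - 19*sqrt( 5)/13, - 1,  sqrt(  17) /17,exp( - 1) , exp(  -  1), sqrt(15 ),76/17 ] 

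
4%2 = 0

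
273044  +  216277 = 489321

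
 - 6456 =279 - 6735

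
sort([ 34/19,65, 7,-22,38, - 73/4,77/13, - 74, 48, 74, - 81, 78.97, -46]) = [ - 81,-74, - 46, -22, - 73/4, 34/19, 77/13,7, 38, 48 , 65, 74, 78.97] 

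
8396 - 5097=3299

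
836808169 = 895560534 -58752365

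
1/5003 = 1/5003 = 0.00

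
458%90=8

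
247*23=5681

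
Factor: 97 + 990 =1087= 1087^1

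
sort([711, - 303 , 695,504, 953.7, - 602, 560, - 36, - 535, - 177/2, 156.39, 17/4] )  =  [-602,- 535 , - 303, - 177/2,-36,17/4,156.39,504 , 560,  695,711, 953.7] 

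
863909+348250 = 1212159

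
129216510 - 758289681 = -629073171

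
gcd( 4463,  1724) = 1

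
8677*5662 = 49129174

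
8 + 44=52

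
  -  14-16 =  - 30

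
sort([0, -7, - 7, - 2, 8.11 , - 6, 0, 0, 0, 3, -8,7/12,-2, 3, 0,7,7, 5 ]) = [ - 8, - 7, -7,-6,-2, - 2, 0,0,  0, 0, 0,7/12,3,3, 5,7, 7, 8.11]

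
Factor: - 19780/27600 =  - 2^( - 2)*3^(- 1)*5^( - 1) * 43^1 = -43/60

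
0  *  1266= 0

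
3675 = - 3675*( - 1 ) 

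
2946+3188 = 6134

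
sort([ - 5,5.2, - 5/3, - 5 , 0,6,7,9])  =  [ - 5  , - 5, - 5/3,0, 5.2,6,7, 9] 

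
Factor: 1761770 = 2^1*5^1*41^1*4297^1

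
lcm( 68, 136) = 136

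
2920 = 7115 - 4195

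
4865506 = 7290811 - 2425305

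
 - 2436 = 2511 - 4947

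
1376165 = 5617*245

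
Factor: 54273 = 3^1*79^1*229^1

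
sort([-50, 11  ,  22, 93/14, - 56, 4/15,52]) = [ - 56 , - 50, 4/15,93/14, 11, 22, 52]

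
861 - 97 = 764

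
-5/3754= - 1+3749/3754 =- 0.00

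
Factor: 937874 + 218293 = 3^3*42821^1  =  1156167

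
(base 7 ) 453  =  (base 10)234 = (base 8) 352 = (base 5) 1414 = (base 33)73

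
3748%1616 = 516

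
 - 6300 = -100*63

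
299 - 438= - 139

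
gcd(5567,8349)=1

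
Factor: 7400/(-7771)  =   - 2^3* 5^2*19^(-1 )*37^1 * 409^(-1 ) 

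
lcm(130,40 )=520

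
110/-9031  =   - 1 + 811/821 = -  0.01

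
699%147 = 111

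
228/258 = 38/43 = 0.88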